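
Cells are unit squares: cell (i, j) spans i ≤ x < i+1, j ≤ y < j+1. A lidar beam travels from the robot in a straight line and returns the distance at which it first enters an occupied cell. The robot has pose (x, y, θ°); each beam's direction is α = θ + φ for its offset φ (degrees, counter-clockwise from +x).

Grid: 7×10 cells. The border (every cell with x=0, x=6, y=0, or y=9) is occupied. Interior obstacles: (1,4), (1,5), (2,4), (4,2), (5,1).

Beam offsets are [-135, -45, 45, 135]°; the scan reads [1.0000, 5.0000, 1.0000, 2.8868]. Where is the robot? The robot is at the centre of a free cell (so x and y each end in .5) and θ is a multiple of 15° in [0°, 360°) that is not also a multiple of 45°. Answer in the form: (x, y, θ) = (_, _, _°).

Enumerate (i+0.5, j+0.5, θ) over the 35 free cells and 16 admissible headings. For each, cast all 4 beams and compare to the given ranges.
  (4.5, 3.5, 210°): beam 1 = 5.6940 ≠ 1.0000 ✗
  (5.5, 3.5, 345°): beam 2 = 1.0000 ≠ 5.0000 ✗
  (3.5, 1.5, 285°): beam 1 = 2.8868 ≠ 1.0000 ✗
  (3.5, 8.5, 15°): beam 1 = 3.0000 ≠ 1.0000 ✗
  …
  (3.5, 3.5, 105°): r_1=1.0000, r_2=5.0000, r_3=1.0000, r_4=2.8868 — all match ✓
Unique over the lattice → pose = (3.5, 3.5, 105°).

(x, y, θ) = (3.5, 3.5, 105°)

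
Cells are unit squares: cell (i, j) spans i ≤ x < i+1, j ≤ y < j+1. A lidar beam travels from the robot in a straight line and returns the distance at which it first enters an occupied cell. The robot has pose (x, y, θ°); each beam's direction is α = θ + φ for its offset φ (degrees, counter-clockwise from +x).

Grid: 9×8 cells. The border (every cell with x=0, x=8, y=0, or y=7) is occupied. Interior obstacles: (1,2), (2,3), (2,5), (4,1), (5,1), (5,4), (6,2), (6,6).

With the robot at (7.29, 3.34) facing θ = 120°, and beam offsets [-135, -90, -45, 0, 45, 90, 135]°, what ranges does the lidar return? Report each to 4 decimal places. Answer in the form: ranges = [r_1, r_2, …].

beam 1: φ=-135°, α=345°
  cosα=0.9659 sinα=-0.2588 | (7,3) | tMaxX 0.7350 tMaxY 1.3137 | tΔX 1.0353 tΔY 3.8637
    t=0.7350 [x] (8,3) — stop
  → r_1 = 0.7350
beam 2: φ=-90°, α=30°
  cosα=0.8660 sinα=0.5000 | (7,3) | tMaxX 0.8198 tMaxY 1.3200 | tΔX 1.1547 tΔY 2.0000
    t=0.8198 [x] (8,3) — stop
  → r_2 = 0.8198
beam 3: φ=-45°, α=75°
  cosα=0.2588 sinα=0.9659 | (7,3) | tMaxX 2.7432 tMaxY 0.6833 | tΔX 3.8637 tΔY 1.0353
    t=0.6833 [y] (7,4)
    t=1.7186 [y] (7,5)
    t=2.7432 [x] (8,5) — stop
  → r_3 = 2.7432
beam 4: φ=0°, α=120°
  cosα=-0.5000 sinα=0.8660 | (7,3) | tMaxX 0.5800 tMaxY 0.7621 | tΔX 2.0000 tΔY 1.1547
    t=0.5800 [x] (6,3)
    t=0.7621 [y] (6,4)
    t=1.9168 [y] (6,5)
    t=2.5800 [x] (5,5)
    t=3.0715 [y] (5,6)
    t=4.2262 [y] (5,7) — stop
  → r_4 = 4.2262
beam 5: φ=45°, α=165°
  cosα=-0.9659 sinα=0.2588 | (7,3) | tMaxX 0.3002 tMaxY 2.5500 | tΔX 1.0353 tΔY 3.8637
    t=0.3002 [x] (6,3)
    t=1.3355 [x] (5,3)
    t=2.3708 [x] (4,3)
    t=2.5500 [y] (4,4)
    t=3.4061 [x] (3,4)
    t=4.4413 [x] (2,4)
    t=5.4766 [x] (1,4)
    t=6.4137 [y] (1,5)
    t=6.5119 [x] (0,5) — stop
  → r_5 = 6.5119
beam 6: φ=90°, α=210°
  cosα=-0.8660 sinα=-0.5000 | (7,3) | tMaxX 0.3349 tMaxY 0.6800 | tΔX 1.1547 tΔY 2.0000
    t=0.3349 [x] (6,3)
    t=0.6800 [y] (6,2) — stop
  → r_6 = 0.6800
beam 7: φ=135°, α=255°
  cosα=-0.2588 sinα=-0.9659 | (7,3) | tMaxX 1.1205 tMaxY 0.3520 | tΔX 3.8637 tΔY 1.0353
    t=0.3520 [y] (7,2)
    t=1.1205 [x] (6,2) — stop
  → r_7 = 1.1205

ranges = [0.7350, 0.8198, 2.7432, 4.2262, 6.5119, 0.6800, 1.1205]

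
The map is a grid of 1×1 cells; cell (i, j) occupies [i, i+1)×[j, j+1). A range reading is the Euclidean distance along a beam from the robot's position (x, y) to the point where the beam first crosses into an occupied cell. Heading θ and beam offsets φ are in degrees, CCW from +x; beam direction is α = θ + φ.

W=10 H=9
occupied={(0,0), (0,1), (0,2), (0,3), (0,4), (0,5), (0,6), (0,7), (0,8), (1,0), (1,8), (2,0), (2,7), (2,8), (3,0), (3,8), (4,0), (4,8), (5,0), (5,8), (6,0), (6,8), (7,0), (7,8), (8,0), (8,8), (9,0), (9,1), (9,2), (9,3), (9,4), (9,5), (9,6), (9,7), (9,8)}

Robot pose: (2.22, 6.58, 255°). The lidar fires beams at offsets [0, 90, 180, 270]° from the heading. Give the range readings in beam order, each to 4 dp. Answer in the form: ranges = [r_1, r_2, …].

ranges = [4.7137, 7.0192, 0.4348, 1.2630]

beam 1: φ=0°, α=255°
  direction (-0.2588, -0.9659); cell (2,6); t to first gridline: x 0.8500, y 0.6005 (then +3.8637 / +1.0353)
    (2,5) via y @ 0.6005
    (1,5) via x @ 0.8500
    (1,4) via y @ 1.6357
    (1,3) via y @ 2.6710
    (1,2) via y @ 3.7063
    (0,2) via x @ 4.7137  # hit
  → r_1 = 4.7137
beam 2: φ=90°, α=345°
  direction (0.9659, -0.2588); cell (2,6); t to first gridline: x 0.8075, y 2.2409 (then +1.0353 / +3.8637)
    (3,6) via x @ 0.8075
    (4,6) via x @ 1.8428
    (4,5) via y @ 2.2409
    (5,5) via x @ 2.8781
    (6,5) via x @ 3.9133
    (7,5) via x @ 4.9486
    (8,5) via x @ 5.9839
    (8,4) via y @ 6.1047
    (9,4) via x @ 7.0192  # hit
  → r_2 = 7.0192
beam 3: φ=180°, α=75°
  direction (0.2588, 0.9659); cell (2,6); t to first gridline: x 3.0137, y 0.4348 (then +3.8637 / +1.0353)
    (2,7) via y @ 0.4348  # hit
  → r_3 = 0.4348
beam 4: φ=270°, α=165°
  direction (-0.9659, 0.2588); cell (2,6); t to first gridline: x 0.2278, y 1.6228 (then +1.0353 / +3.8637)
    (1,6) via x @ 0.2278
    (0,6) via x @ 1.2630  # hit
  → r_4 = 1.2630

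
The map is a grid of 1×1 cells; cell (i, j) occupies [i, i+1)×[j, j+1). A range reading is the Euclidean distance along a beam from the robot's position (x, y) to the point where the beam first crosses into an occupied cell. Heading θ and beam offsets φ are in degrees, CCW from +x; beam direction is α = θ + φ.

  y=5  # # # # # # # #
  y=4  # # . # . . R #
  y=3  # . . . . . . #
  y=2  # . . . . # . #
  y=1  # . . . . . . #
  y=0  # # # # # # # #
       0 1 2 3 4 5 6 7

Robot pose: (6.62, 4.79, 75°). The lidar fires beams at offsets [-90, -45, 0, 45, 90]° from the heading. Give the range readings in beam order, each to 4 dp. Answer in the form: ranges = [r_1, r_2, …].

beam 1: φ=-90°, α=345°
  direction (0.9659, -0.2588); cell (6,4); t to first gridline: x 0.3934, y 3.0523 (then +1.0353 / +3.8637)
    (7,4) via x @ 0.3934  # hit
  → r_1 = 0.3934
beam 2: φ=-45°, α=30°
  direction (0.8660, 0.5000); cell (6,4); t to first gridline: x 0.4388, y 0.4200 (then +1.1547 / +2.0000)
    (6,5) via y @ 0.4200  # hit
  → r_2 = 0.4200
beam 3: φ=0°, α=75°
  direction (0.2588, 0.9659); cell (6,4); t to first gridline: x 1.4682, y 0.2174 (then +3.8637 / +1.0353)
    (6,5) via y @ 0.2174  # hit
  → r_3 = 0.2174
beam 4: φ=45°, α=120°
  direction (-0.5000, 0.8660); cell (6,4); t to first gridline: x 1.2400, y 0.2425 (then +2.0000 / +1.1547)
    (6,5) via y @ 0.2425  # hit
  → r_4 = 0.2425
beam 5: φ=90°, α=165°
  direction (-0.9659, 0.2588); cell (6,4); t to first gridline: x 0.6419, y 0.8114 (then +1.0353 / +3.8637)
    (5,4) via x @ 0.6419
    (5,5) via y @ 0.8114  # hit
  → r_5 = 0.8114

ranges = [0.3934, 0.4200, 0.2174, 0.2425, 0.8114]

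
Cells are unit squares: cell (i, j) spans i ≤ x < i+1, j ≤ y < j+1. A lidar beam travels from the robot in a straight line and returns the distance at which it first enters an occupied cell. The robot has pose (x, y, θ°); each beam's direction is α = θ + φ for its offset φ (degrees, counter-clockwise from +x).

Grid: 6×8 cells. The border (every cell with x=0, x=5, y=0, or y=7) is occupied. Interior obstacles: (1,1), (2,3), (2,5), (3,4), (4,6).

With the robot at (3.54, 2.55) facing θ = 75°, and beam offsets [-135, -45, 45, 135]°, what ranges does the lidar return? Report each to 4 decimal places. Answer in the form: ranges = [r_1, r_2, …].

ranges = [1.7898, 1.6859, 1.0800, 1.7782]

beam 1: φ=-135°, α=300°
  direction (0.5000, -0.8660); cell (3,2); t to first gridline: x 0.9200, y 0.6351 (then +2.0000 / +1.1547)
    (3,1) via y @ 0.6351
    (4,1) via x @ 0.9200
    (4,0) via y @ 1.7898  # hit
  → r_1 = 1.7898
beam 2: φ=-45°, α=30°
  direction (0.8660, 0.5000); cell (3,2); t to first gridline: x 0.5312, y 0.9000 (then +1.1547 / +2.0000)
    (4,2) via x @ 0.5312
    (4,3) via y @ 0.9000
    (5,3) via x @ 1.6859  # hit
  → r_2 = 1.6859
beam 3: φ=45°, α=120°
  direction (-0.5000, 0.8660); cell (3,2); t to first gridline: x 1.0800, y 0.5196 (then +2.0000 / +1.1547)
    (3,3) via y @ 0.5196
    (2,3) via x @ 1.0800  # hit
  → r_3 = 1.0800
beam 4: φ=135°, α=210°
  direction (-0.8660, -0.5000); cell (3,2); t to first gridline: x 0.6235, y 1.1000 (then +1.1547 / +2.0000)
    (2,2) via x @ 0.6235
    (2,1) via y @ 1.1000
    (1,1) via x @ 1.7782  # hit
  → r_4 = 1.7782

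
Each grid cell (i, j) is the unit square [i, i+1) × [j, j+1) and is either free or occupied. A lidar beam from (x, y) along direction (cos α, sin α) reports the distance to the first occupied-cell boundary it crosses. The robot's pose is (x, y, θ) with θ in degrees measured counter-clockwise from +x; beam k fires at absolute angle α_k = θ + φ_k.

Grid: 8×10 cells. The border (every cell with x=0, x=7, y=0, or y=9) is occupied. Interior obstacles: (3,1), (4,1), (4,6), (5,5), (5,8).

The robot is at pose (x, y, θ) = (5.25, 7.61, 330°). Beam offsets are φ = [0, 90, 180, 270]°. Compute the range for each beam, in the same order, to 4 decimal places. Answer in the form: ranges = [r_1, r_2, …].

beam 1: φ=0°, α=330°
  cosα=0.8660 sinα=-0.5000 | (5,7) | tMaxX 0.8660 tMaxY 1.2200 | tΔX 1.1547 tΔY 2.0000
    t=0.8660 [x] (6,7)
    t=1.2200 [y] (6,6)
    t=2.0207 [x] (7,6) — stop
  → r_1 = 2.0207
beam 2: φ=90°, α=60°
  cosα=0.5000 sinα=0.8660 | (5,7) | tMaxX 1.5000 tMaxY 0.4503 | tΔX 2.0000 tΔY 1.1547
    t=0.4503 [y] (5,8) — stop
  → r_2 = 0.4503
beam 3: φ=180°, α=150°
  cosα=-0.8660 sinα=0.5000 | (5,7) | tMaxX 0.2887 tMaxY 0.7800 | tΔX 1.1547 tΔY 2.0000
    t=0.2887 [x] (4,7)
    t=0.7800 [y] (4,8)
    t=1.4434 [x] (3,8)
    t=2.5981 [x] (2,8)
    t=2.7800 [y] (2,9) — stop
  → r_3 = 2.7800
beam 4: φ=270°, α=240°
  cosα=-0.5000 sinα=-0.8660 | (5,7) | tMaxX 0.5000 tMaxY 0.7044 | tΔX 2.0000 tΔY 1.1547
    t=0.5000 [x] (4,7)
    t=0.7044 [y] (4,6) — stop
  → r_4 = 0.7044

ranges = [2.0207, 0.4503, 2.7800, 0.7044]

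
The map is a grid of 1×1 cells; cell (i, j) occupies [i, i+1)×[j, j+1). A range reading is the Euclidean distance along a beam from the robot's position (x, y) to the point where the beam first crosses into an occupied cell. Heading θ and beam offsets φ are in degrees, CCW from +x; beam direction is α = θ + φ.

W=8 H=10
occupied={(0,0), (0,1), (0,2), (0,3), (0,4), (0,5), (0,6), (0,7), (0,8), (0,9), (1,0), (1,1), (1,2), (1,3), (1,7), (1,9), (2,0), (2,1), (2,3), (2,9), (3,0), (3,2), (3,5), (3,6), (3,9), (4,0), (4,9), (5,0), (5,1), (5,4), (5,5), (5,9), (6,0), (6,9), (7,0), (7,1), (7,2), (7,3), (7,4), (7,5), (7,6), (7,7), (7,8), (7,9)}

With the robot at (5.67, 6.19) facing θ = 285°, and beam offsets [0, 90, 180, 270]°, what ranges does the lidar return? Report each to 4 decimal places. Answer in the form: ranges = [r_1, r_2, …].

ranges = [0.1967, 1.3769, 2.9091, 1.7289]

beam 1: φ=0°, α=285°
  d=(0.2588,-0.9659)  start (5,6)  tX=1.2750 tY=0.1967  stride 1/|dx|=3.8637 1/|dy|=1.0353
    cross y-line → (5,5), t=0.1967 (wall)
  → r_1 = 0.1967
beam 2: φ=90°, α=15°
  d=(0.9659,0.2588)  start (5,6)  tX=0.3416 tY=3.1296  stride 1/|dx|=1.0353 1/|dy|=3.8637
    cross x-line → (6,6), t=0.3416
    cross x-line → (7,6), t=1.3769 (wall)
  → r_2 = 1.3769
beam 3: φ=180°, α=105°
  d=(-0.2588,0.9659)  start (5,6)  tX=2.5887 tY=0.8386  stride 1/|dx|=3.8637 1/|dy|=1.0353
    cross y-line → (5,7), t=0.8386
    cross y-line → (5,8), t=1.8738
    cross x-line → (4,8), t=2.5887
    cross y-line → (4,9), t=2.9091 (wall)
  → r_3 = 2.9091
beam 4: φ=270°, α=195°
  d=(-0.9659,-0.2588)  start (5,6)  tX=0.6936 tY=0.7341  stride 1/|dx|=1.0353 1/|dy|=3.8637
    cross x-line → (4,6), t=0.6936
    cross y-line → (4,5), t=0.7341
    cross x-line → (3,5), t=1.7289 (wall)
  → r_4 = 1.7289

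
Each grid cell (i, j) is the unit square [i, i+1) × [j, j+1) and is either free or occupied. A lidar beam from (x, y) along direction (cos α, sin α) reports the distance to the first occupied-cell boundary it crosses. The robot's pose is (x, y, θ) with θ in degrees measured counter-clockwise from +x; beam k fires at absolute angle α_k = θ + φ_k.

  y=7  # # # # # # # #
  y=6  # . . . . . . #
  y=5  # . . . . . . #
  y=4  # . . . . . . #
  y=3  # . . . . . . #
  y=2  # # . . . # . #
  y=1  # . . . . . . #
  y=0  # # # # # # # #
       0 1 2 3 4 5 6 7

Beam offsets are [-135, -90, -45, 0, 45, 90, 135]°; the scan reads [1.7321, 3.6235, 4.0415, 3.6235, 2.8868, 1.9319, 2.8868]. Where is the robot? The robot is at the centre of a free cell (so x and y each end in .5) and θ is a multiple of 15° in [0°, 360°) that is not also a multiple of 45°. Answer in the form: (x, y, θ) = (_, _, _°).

(x, y, θ) = (3.5, 3.5, 105°)

The pose lattice has 34·16 = 544 candidates. Test each by forward raycasting.
  (3.5, 5.5, 345°): beam 1 = 2.8868 ≠ 1.7321 ✗
  (6.5, 1.5, 255°): beam 1 = 1.0000 ≠ 1.7321 ✗
  (6.5, 2.5, 300°): beam 1 = 0.5176 ≠ 1.7321 ✗
  (2.5, 6.5, 75°): beam 1 = 5.0000 ≠ 1.7321 ✗
  …
  (3.5, 3.5, 105°): r_1=1.7321, r_2=3.6235, r_3=4.0415, r_4=3.6235, r_5=2.8868, r_6=1.9319, r_7=2.8868 — all match ✓
No second candidate reproduces the full scan.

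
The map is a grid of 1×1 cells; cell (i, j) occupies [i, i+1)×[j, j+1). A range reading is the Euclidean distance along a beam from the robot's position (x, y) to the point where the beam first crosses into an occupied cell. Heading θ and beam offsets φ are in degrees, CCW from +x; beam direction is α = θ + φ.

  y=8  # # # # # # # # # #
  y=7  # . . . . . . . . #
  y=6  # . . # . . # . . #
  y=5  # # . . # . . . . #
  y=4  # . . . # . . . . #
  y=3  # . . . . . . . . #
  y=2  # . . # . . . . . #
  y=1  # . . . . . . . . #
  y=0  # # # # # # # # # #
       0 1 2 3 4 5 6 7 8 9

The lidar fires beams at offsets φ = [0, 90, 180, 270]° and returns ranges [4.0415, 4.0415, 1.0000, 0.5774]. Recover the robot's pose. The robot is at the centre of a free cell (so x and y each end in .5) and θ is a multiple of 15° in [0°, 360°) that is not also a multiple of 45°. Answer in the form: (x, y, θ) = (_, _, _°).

The pose lattice has 50·16 = 800 candidates. Test each by forward raycasting.
  (7.5, 7.5, 60°): beam 1 = 0.5774 ≠ 4.0415 ✗
  (2.5, 2.5, 255°): beam 1 = 1.5529 ≠ 4.0415 ✗
  (7.5, 1.5, 15°): beam 1 = 1.5529 ≠ 4.0415 ✗
  (4.5, 3.5, 285°): beam 1 = 2.5882 ≠ 4.0415 ✗
  (1.5, 1.5, 15°): beam 1 = 1.9319 ≠ 4.0415 ✗
  …
  (5.5, 4.5, 300°): r_1=4.0415, r_2=4.0415, r_3=1.0000, r_4=0.5774 — all match ✓
No second candidate reproduces the full scan.

(x, y, θ) = (5.5, 4.5, 300°)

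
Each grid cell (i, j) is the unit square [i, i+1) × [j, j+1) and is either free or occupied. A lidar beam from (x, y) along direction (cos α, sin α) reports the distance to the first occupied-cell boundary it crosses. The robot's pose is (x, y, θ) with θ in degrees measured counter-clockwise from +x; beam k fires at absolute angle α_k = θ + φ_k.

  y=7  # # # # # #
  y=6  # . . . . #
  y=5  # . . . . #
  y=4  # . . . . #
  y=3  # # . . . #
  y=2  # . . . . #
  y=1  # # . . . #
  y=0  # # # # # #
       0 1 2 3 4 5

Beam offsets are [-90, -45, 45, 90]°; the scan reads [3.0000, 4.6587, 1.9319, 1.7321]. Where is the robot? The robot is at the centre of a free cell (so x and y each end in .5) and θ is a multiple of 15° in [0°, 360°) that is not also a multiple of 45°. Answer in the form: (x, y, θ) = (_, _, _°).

Candidates: 22 free-cell centres × 16 headings = 352 poses. Raycast each; keep the one whose scan matches to 4 dp.
  (2.5, 5.5, 210°): beam 1 = 1.7321 ≠ 3.0000 ✗
  (4.5, 3.5, 195°): beam 1 = 3.6235 ≠ 3.0000 ✗
  (1.5, 6.5, 345°): beam 1 = 1.9319 ≠ 3.0000 ✗
  (1.5, 6.5, 15°): beam 1 = 5.6940 ≠ 3.0000 ✗
  …
  (3.5, 2.5, 150°): r_1=3.0000, r_2=4.6587, r_3=1.9319, r_4=1.7321 — all match ✓
Only this pose fits every beam.

(x, y, θ) = (3.5, 2.5, 150°)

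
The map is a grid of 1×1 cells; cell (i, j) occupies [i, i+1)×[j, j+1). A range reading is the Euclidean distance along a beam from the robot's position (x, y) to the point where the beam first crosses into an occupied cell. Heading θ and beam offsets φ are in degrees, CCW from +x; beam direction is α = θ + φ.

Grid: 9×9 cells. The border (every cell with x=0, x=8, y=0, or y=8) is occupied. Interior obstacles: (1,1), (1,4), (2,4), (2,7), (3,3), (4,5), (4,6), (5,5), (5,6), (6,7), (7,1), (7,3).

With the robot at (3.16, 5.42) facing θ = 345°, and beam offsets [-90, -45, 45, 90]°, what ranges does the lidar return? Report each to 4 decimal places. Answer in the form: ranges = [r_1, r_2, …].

beam 1: φ=-90°, α=255°
  dir = (cos 255°, sin 255°) = (-0.2588, -0.9659); from cell (3,5)
  next x-line at t=0.6182, next y-line at t=0.4348; Δt_x=3.8637, Δt_y=1.0353
    y: enter (3,4) at t=0.4348
    x: enter (2,4) at t=0.6182 ← occupied
  → r_1 = 0.6182
beam 2: φ=-45°, α=300°
  dir = (cos 300°, sin 300°) = (0.5000, -0.8660); from cell (3,5)
  next x-line at t=1.6800, next y-line at t=0.4850; Δt_x=2.0000, Δt_y=1.1547
    y: enter (3,4) at t=0.4850
    y: enter (3,3) at t=1.6397 ← occupied
  → r_2 = 1.6397
beam 3: φ=45°, α=30°
  dir = (cos 30°, sin 30°) = (0.8660, 0.5000); from cell (3,5)
  next x-line at t=0.9699, next y-line at t=1.1600; Δt_x=1.1547, Δt_y=2.0000
    x: enter (4,5) at t=0.9699 ← occupied
  → r_3 = 0.9699
beam 4: φ=90°, α=75°
  dir = (cos 75°, sin 75°) = (0.2588, 0.9659); from cell (3,5)
  next x-line at t=3.2455, next y-line at t=0.6005; Δt_x=3.8637, Δt_y=1.0353
    y: enter (3,6) at t=0.6005
    y: enter (3,7) at t=1.6357
    y: enter (3,8) at t=2.6710 ← occupied
  → r_4 = 2.6710

ranges = [0.6182, 1.6397, 0.9699, 2.6710]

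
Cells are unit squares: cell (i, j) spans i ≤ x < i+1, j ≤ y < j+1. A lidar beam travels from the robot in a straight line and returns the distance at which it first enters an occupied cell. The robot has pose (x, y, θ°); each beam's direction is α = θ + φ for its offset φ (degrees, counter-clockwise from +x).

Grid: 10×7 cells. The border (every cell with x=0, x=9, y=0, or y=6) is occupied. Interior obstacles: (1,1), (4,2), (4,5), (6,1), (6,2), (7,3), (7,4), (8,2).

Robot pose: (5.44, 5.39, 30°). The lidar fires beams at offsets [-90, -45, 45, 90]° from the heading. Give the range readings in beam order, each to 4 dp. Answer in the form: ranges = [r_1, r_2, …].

beam 1: φ=-90°, α=300°
  direction (0.5000, -0.8660); cell (5,5); t to first gridline: x 1.1200, y 0.4503 (then +2.0000 / +1.1547)
    (5,4) via y @ 0.4503
    (6,4) via x @ 1.1200
    (6,3) via y @ 1.6050
    (6,2) via y @ 2.7597  # hit
  → r_1 = 2.7597
beam 2: φ=-45°, α=345°
  direction (0.9659, -0.2588); cell (5,5); t to first gridline: x 0.5798, y 1.5068 (then +1.0353 / +3.8637)
    (6,5) via x @ 0.5798
    (6,4) via y @ 1.5068
    (7,4) via x @ 1.6150  # hit
  → r_2 = 1.6150
beam 3: φ=45°, α=75°
  direction (0.2588, 0.9659); cell (5,5); t to first gridline: x 2.1637, y 0.6315 (then +3.8637 / +1.0353)
    (5,6) via y @ 0.6315  # hit
  → r_3 = 0.6315
beam 4: φ=90°, α=120°
  direction (-0.5000, 0.8660); cell (5,5); t to first gridline: x 0.8800, y 0.7044 (then +2.0000 / +1.1547)
    (5,6) via y @ 0.7044  # hit
  → r_4 = 0.7044

ranges = [2.7597, 1.6150, 0.6315, 0.7044]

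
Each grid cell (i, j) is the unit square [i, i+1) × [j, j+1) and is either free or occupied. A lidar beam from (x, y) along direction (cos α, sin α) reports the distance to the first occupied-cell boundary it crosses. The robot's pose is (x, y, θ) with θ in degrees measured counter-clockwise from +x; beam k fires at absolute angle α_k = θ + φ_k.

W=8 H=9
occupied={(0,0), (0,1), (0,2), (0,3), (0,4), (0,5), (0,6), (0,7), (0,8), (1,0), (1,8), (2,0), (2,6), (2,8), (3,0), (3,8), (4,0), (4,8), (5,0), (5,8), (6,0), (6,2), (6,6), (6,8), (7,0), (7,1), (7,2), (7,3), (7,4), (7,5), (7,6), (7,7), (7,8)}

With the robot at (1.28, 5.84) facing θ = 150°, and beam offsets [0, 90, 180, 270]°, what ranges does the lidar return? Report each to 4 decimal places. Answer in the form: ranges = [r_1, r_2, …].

beam 1: φ=0°, α=150°
  d=(-0.8660,0.5000)  start (1,5)  tX=0.3233 tY=0.3200  stride 1/|dx|=1.1547 1/|dy|=2.0000
    cross y-line → (1,6), t=0.3200
    cross x-line → (0,6), t=0.3233 (wall)
  → r_1 = 0.3233
beam 2: φ=90°, α=240°
  d=(-0.5000,-0.8660)  start (1,5)  tX=0.5600 tY=0.9699  stride 1/|dx|=2.0000 1/|dy|=1.1547
    cross x-line → (0,5), t=0.5600 (wall)
  → r_2 = 0.5600
beam 3: φ=180°, α=330°
  d=(0.8660,-0.5000)  start (1,5)  tX=0.8314 tY=1.6800  stride 1/|dx|=1.1547 1/|dy|=2.0000
    cross x-line → (2,5), t=0.8314
    cross y-line → (2,4), t=1.6800
    cross x-line → (3,4), t=1.9861
    cross x-line → (4,4), t=3.1408
    cross y-line → (4,3), t=3.6800
    cross x-line → (5,3), t=4.2955
    cross x-line → (6,3), t=5.4502
    cross y-line → (6,2), t=5.6800 (wall)
  → r_3 = 5.6800
beam 4: φ=270°, α=60°
  d=(0.5000,0.8660)  start (1,5)  tX=1.4400 tY=0.1848  stride 1/|dx|=2.0000 1/|dy|=1.1547
    cross y-line → (1,6), t=0.1848
    cross y-line → (1,7), t=1.3395
    cross x-line → (2,7), t=1.4400
    cross y-line → (2,8), t=2.4942 (wall)
  → r_4 = 2.4942

ranges = [0.3233, 0.5600, 5.6800, 2.4942]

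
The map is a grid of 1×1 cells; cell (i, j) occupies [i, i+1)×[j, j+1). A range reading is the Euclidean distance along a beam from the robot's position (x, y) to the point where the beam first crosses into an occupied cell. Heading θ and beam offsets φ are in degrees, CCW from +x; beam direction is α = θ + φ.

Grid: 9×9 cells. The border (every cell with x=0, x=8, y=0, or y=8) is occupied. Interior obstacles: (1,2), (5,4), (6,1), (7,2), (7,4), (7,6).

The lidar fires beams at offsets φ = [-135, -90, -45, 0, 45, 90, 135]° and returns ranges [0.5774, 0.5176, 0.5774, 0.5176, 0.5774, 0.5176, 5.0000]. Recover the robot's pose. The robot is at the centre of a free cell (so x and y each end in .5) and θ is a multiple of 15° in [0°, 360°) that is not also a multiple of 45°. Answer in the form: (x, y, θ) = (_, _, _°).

(x, y, θ) = (7.5, 5.5, 15°)

Enumerate (i+0.5, j+0.5, θ) over the 43 free cells and 16 admissible headings. For each, cast all 7 beams and compare to the given ranges.
  (1.5, 4.5, 165°): beam 1 = 7.0000 ≠ 0.5774 ✗
  (5.5, 1.5, 195°): beam 1 = 3.0000 ≠ 0.5774 ✗
  (5.5, 3.5, 30°): beam 1 = 2.5882 ≠ 0.5774 ✗
  …
  (7.5, 5.5, 15°): r_1=0.5774, r_2=0.5176, r_3=0.5774, r_4=0.5176, r_5=0.5774, r_6=0.5176, r_7=5.0000 — all match ✓
No second candidate reproduces the full scan.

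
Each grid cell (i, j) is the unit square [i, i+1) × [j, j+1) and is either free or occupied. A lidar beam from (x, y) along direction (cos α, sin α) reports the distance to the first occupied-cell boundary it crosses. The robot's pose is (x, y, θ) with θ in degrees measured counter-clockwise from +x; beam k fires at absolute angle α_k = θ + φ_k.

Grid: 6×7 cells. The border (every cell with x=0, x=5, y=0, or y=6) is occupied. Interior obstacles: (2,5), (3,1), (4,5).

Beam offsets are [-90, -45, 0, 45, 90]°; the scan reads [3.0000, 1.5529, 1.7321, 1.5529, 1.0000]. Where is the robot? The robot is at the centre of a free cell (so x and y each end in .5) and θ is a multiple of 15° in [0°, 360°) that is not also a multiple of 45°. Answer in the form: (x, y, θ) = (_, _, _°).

(x, y, θ) = (2.5, 2.5, 210°)

Candidates: 17 free-cell centres × 16 headings = 272 poses. Raycast each; keep the one whose scan matches to 4 dp.
  (3.5, 2.5, 120°): beam 1 = 1.7321 ≠ 3.0000 ✗
  (1.5, 1.5, 15°): beam 1 = 0.5176 ≠ 3.0000 ✗
  (4.5, 1.5, 345°): beam 1 = 0.5176 ≠ 3.0000 ✗
  (4.5, 2.5, 105°): beam 1 = 0.5176 ≠ 3.0000 ✗
  (1.5, 2.5, 255°): beam 1 = 0.5176 ≠ 3.0000 ✗
  …
  (2.5, 2.5, 210°): r_1=3.0000, r_2=1.5529, r_3=1.7321, r_4=1.5529, r_5=1.0000 — all match ✓
Only this pose fits every beam.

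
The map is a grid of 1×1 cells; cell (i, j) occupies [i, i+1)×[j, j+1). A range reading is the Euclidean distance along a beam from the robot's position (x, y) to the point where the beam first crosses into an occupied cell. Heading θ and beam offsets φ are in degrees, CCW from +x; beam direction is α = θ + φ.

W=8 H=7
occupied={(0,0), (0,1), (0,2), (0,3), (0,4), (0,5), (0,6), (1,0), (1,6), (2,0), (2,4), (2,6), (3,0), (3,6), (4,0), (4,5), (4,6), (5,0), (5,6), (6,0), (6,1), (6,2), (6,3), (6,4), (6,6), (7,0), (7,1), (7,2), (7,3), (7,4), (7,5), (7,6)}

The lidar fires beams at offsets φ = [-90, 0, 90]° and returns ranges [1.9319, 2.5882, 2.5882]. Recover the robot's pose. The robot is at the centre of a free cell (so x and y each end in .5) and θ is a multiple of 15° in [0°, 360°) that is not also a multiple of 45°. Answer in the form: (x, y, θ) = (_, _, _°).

(x, y, θ) = (3.5, 3.5, 165°)

The pose lattice has 24·16 = 384 candidates. Test each by forward raycasting.
  (5.5, 1.5, 60°): beam 1 = 0.5774 ≠ 1.9319 ✗
  (4.5, 4.5, 195°): beam 1 = 0.5176 ≠ 1.9319 ✗
  (4.5, 3.5, 240°): beam 1 = 1.7321 ≠ 1.9319 ✗
  (1.5, 5.5, 285°): beam 1 = 0.5176 ≠ 1.9319 ✗
  (1.5, 4.5, 15°): beam 1 = 3.6235 ≠ 1.9319 ✗
  …
  (3.5, 3.5, 165°): r_1=1.9319, r_2=2.5882, r_3=2.5882 — all match ✓
No second candidate reproduces the full scan.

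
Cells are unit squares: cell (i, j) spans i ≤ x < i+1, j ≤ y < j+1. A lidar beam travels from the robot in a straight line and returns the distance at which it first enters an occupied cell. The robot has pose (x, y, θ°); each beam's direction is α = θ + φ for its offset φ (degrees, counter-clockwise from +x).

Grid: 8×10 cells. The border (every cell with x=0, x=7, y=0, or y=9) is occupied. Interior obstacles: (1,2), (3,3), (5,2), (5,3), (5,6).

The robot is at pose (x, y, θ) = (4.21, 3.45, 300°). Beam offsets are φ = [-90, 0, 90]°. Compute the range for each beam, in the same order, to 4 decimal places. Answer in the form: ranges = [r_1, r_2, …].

ranges = [0.2425, 1.5800, 0.9122]

beam 1: φ=-90°, α=210°
  dir = (cos 210°, sin 210°) = (-0.8660, -0.5000); from cell (4,3)
  next x-line at t=0.2425, next y-line at t=0.9000; Δt_x=1.1547, Δt_y=2.0000
    x: enter (3,3) at t=0.2425 ← occupied
  → r_1 = 0.2425
beam 2: φ=0°, α=300°
  dir = (cos 300°, sin 300°) = (0.5000, -0.8660); from cell (4,3)
  next x-line at t=1.5800, next y-line at t=0.5196; Δt_x=2.0000, Δt_y=1.1547
    y: enter (4,2) at t=0.5196
    x: enter (5,2) at t=1.5800 ← occupied
  → r_2 = 1.5800
beam 3: φ=90°, α=30°
  dir = (cos 30°, sin 30°) = (0.8660, 0.5000); from cell (4,3)
  next x-line at t=0.9122, next y-line at t=1.1000; Δt_x=1.1547, Δt_y=2.0000
    x: enter (5,3) at t=0.9122 ← occupied
  → r_3 = 0.9122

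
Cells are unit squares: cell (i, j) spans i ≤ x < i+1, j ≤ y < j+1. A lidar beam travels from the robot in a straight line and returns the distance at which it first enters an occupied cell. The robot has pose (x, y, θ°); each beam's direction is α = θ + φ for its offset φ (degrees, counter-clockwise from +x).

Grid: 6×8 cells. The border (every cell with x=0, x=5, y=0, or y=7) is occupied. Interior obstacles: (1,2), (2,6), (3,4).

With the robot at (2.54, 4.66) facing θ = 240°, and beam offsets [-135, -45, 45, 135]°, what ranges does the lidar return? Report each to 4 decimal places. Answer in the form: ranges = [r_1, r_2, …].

ranges = [1.3873, 1.5943, 3.7891, 0.4762]

beam 1: φ=-135°, α=105°
  cosα=-0.2588 sinα=0.9659 | (2,4) | tMaxX 2.0864 tMaxY 0.3520 | tΔX 3.8637 tΔY 1.0353
    t=0.3520 [y] (2,5)
    t=1.3873 [y] (2,6) — stop
  → r_1 = 1.3873
beam 2: φ=-45°, α=195°
  cosα=-0.9659 sinα=-0.2588 | (2,4) | tMaxX 0.5590 tMaxY 2.5500 | tΔX 1.0353 tΔY 3.8637
    t=0.5590 [x] (1,4)
    t=1.5943 [x] (0,4) — stop
  → r_2 = 1.5943
beam 3: φ=45°, α=285°
  cosα=0.2588 sinα=-0.9659 | (2,4) | tMaxX 1.7773 tMaxY 0.6833 | tΔX 3.8637 tΔY 1.0353
    t=0.6833 [y] (2,3)
    t=1.7186 [y] (2,2)
    t=1.7773 [x] (3,2)
    t=2.7538 [y] (3,1)
    t=3.7891 [y] (3,0) — stop
  → r_3 = 3.7891
beam 4: φ=135°, α=15°
  cosα=0.9659 sinα=0.2588 | (2,4) | tMaxX 0.4762 tMaxY 1.3137 | tΔX 1.0353 tΔY 3.8637
    t=0.4762 [x] (3,4) — stop
  → r_4 = 0.4762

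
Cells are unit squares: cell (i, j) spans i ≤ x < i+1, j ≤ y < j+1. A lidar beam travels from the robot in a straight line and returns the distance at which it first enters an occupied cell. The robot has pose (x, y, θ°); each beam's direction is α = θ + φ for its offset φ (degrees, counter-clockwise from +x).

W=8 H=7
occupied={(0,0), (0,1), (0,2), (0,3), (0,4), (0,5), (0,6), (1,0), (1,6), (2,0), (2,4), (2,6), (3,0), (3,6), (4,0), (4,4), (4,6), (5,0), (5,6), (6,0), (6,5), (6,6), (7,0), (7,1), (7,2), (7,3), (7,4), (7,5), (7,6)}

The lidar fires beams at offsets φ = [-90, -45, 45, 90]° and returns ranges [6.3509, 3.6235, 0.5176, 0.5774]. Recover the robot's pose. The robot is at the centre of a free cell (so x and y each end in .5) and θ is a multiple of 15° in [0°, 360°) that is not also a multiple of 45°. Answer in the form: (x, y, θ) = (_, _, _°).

Candidates: 27 free-cell centres × 16 headings = 432 poses. Raycast each; keep the one whose scan matches to 4 dp.
  (4.5, 1.5, 30°): beam 1 = 0.5774 ≠ 6.3509 ✗
  (5.5, 4.5, 75°): beam 1 = 1.5529 ≠ 6.3509 ✗
  (6.5, 1.5, 345°): beam 1 = 0.5176 ≠ 6.3509 ✗
  (2.5, 2.5, 30°): beam 1 = 1.7321 ≠ 6.3509 ✗
  …
  (6.5, 4.5, 300°): r_1=6.3509, r_2=3.6235, r_3=0.5176, r_4=0.5774 — all match ✓
Unique over the lattice → pose = (6.5, 4.5, 300°).

(x, y, θ) = (6.5, 4.5, 300°)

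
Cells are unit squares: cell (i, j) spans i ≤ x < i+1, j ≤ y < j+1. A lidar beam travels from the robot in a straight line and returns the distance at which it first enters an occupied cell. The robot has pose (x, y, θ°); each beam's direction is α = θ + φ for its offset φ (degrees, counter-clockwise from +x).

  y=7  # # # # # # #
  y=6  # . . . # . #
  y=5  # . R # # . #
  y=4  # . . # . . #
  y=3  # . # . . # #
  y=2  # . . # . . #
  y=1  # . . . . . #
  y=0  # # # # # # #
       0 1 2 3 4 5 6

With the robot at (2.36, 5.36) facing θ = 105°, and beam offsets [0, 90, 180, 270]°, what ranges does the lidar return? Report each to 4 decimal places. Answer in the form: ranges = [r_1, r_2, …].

ranges = [1.6979, 1.4080, 1.4080, 0.6626]

beam 1: φ=0°, α=105°
  direction (-0.2588, 0.9659); cell (2,5); t to first gridline: x 1.3909, y 0.6626 (then +3.8637 / +1.0353)
    (2,6) via y @ 0.6626
    (1,6) via x @ 1.3909
    (1,7) via y @ 1.6979  # hit
  → r_1 = 1.6979
beam 2: φ=90°, α=195°
  direction (-0.9659, -0.2588); cell (2,5); t to first gridline: x 0.3727, y 1.3909 (then +1.0353 / +3.8637)
    (1,5) via x @ 0.3727
    (1,4) via y @ 1.3909
    (0,4) via x @ 1.4080  # hit
  → r_2 = 1.4080
beam 3: φ=180°, α=285°
  direction (0.2588, -0.9659); cell (2,5); t to first gridline: x 2.4728, y 0.3727 (then +3.8637 / +1.0353)
    (2,4) via y @ 0.3727
    (2,3) via y @ 1.4080  # hit
  → r_3 = 1.4080
beam 4: φ=270°, α=15°
  direction (0.9659, 0.2588); cell (2,5); t to first gridline: x 0.6626, y 2.4728 (then +1.0353 / +3.8637)
    (3,5) via x @ 0.6626  # hit
  → r_4 = 0.6626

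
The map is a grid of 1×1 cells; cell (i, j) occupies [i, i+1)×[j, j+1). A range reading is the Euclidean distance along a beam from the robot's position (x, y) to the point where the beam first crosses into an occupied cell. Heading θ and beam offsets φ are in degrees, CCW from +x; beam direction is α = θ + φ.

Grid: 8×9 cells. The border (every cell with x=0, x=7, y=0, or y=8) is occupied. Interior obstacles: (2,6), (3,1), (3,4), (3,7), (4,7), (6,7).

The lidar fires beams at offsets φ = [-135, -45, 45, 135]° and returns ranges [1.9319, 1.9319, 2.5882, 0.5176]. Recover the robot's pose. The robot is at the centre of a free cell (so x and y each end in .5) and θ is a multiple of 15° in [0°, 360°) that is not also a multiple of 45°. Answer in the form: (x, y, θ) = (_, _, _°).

Candidates: 36 free-cell centres × 16 headings = 576 poses. Raycast each; keep the one whose scan matches to 4 dp.
  (1.5, 6.5, 195°): beam 1 = 1.7321 ≠ 1.9319 ✗
  (5.5, 5.5, 150°): beam 1 = 1.5529 ≠ 1.9319 ✗
  (2.5, 4.5, 345°): beam 1 = 1.7321 ≠ 1.9319 ✗
  …
  (1.5, 5.5, 30°): r_1=1.9319, r_2=1.9319, r_3=2.5882, r_4=0.5176 — all match ✓
Unique over the lattice → pose = (1.5, 5.5, 30°).

(x, y, θ) = (1.5, 5.5, 30°)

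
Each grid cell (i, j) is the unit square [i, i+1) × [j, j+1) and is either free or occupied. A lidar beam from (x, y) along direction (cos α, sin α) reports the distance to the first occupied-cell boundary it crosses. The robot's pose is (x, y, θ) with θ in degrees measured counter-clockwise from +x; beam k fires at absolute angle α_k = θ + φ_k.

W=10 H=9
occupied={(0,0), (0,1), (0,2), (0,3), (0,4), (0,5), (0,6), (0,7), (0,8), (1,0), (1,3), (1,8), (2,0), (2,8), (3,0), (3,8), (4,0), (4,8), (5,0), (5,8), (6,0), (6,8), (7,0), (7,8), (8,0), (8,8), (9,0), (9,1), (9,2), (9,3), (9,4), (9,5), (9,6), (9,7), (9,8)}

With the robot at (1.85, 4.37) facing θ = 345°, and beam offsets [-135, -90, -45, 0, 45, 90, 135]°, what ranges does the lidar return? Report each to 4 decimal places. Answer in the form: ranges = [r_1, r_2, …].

beam 1: φ=-135°, α=210°
  dir = (cos 210°, sin 210°) = (-0.8660, -0.5000); from cell (1,4)
  next x-line at t=0.9815, next y-line at t=0.7400; Δt_x=1.1547, Δt_y=2.0000
    y: enter (1,3) at t=0.7400 ← occupied
  → r_1 = 0.7400
beam 2: φ=-90°, α=255°
  dir = (cos 255°, sin 255°) = (-0.2588, -0.9659); from cell (1,4)
  next x-line at t=3.2841, next y-line at t=0.3831; Δt_x=3.8637, Δt_y=1.0353
    y: enter (1,3) at t=0.3831 ← occupied
  → r_2 = 0.3831
beam 3: φ=-45°, α=300°
  dir = (cos 300°, sin 300°) = (0.5000, -0.8660); from cell (1,4)
  next x-line at t=0.3000, next y-line at t=0.4272; Δt_x=2.0000, Δt_y=1.1547
    x: enter (2,4) at t=0.3000
    y: enter (2,3) at t=0.4272
    y: enter (2,2) at t=1.5819
    x: enter (3,2) at t=2.3000
    y: enter (3,1) at t=2.7366
    y: enter (3,0) at t=3.8913 ← occupied
  → r_3 = 3.8913
beam 4: φ=0°, α=345°
  dir = (cos 345°, sin 345°) = (0.9659, -0.2588); from cell (1,4)
  next x-line at t=0.1553, next y-line at t=1.4296; Δt_x=1.0353, Δt_y=3.8637
    x: enter (2,4) at t=0.1553
    x: enter (3,4) at t=1.1906
    y: enter (3,3) at t=1.4296
    x: enter (4,3) at t=2.2258
    x: enter (5,3) at t=3.2611
    x: enter (6,3) at t=4.2964
    y: enter (6,2) at t=5.2933
    x: enter (7,2) at t=5.3317
    x: enter (8,2) at t=6.3669
    x: enter (9,2) at t=7.4022 ← occupied
  → r_4 = 7.4022
beam 5: φ=45°, α=30°
  dir = (cos 30°, sin 30°) = (0.8660, 0.5000); from cell (1,4)
  next x-line at t=0.1732, next y-line at t=1.2600; Δt_x=1.1547, Δt_y=2.0000
    x: enter (2,4) at t=0.1732
    y: enter (2,5) at t=1.2600
    x: enter (3,5) at t=1.3279
    x: enter (4,5) at t=2.4826
    y: enter (4,6) at t=3.2600
    x: enter (5,6) at t=3.6373
    x: enter (6,6) at t=4.7920
    y: enter (6,7) at t=5.2600
    x: enter (7,7) at t=5.9467
    x: enter (8,7) at t=7.1014
    y: enter (8,8) at t=7.2600 ← occupied
  → r_5 = 7.2600
beam 6: φ=90°, α=75°
  dir = (cos 75°, sin 75°) = (0.2588, 0.9659); from cell (1,4)
  next x-line at t=0.5796, next y-line at t=0.6522; Δt_x=3.8637, Δt_y=1.0353
    x: enter (2,4) at t=0.5796
    y: enter (2,5) at t=0.6522
    y: enter (2,6) at t=1.6875
    y: enter (2,7) at t=2.7228
    y: enter (2,8) at t=3.7581 ← occupied
  → r_6 = 3.7581
beam 7: φ=135°, α=120°
  dir = (cos 120°, sin 120°) = (-0.5000, 0.8660); from cell (1,4)
  next x-line at t=1.7000, next y-line at t=0.7275; Δt_x=2.0000, Δt_y=1.1547
    y: enter (1,5) at t=0.7275
    x: enter (0,5) at t=1.7000 ← occupied
  → r_7 = 1.7000

ranges = [0.7400, 0.3831, 3.8913, 7.4022, 7.2600, 3.7581, 1.7000]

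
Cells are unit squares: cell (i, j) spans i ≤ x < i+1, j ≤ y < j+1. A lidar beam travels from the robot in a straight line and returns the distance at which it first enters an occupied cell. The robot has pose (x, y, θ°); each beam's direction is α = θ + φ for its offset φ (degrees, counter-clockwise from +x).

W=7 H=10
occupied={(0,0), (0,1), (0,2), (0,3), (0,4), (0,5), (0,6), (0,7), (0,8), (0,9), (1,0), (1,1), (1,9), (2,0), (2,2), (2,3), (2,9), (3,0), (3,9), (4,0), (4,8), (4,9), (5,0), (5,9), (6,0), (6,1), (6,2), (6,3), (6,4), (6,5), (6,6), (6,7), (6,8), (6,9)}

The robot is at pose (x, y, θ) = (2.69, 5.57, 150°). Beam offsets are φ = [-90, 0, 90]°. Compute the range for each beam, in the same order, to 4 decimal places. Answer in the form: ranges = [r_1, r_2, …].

beam 1: φ=-90°, α=60°
  cosα=0.5000 sinα=0.8660 | (2,5) | tMaxX 0.6200 tMaxY 0.4965 | tΔX 2.0000 tΔY 1.1547
    t=0.4965 [y] (2,6)
    t=0.6200 [x] (3,6)
    t=1.6512 [y] (3,7)
    t=2.6200 [x] (4,7)
    t=2.8059 [y] (4,8) — stop
  → r_1 = 2.8059
beam 2: φ=0°, α=150°
  cosα=-0.8660 sinα=0.5000 | (2,5) | tMaxX 0.7967 tMaxY 0.8600 | tΔX 1.1547 tΔY 2.0000
    t=0.7967 [x] (1,5)
    t=0.8600 [y] (1,6)
    t=1.9514 [x] (0,6) — stop
  → r_2 = 1.9514
beam 3: φ=90°, α=240°
  cosα=-0.5000 sinα=-0.8660 | (2,5) | tMaxX 1.3800 tMaxY 0.6582 | tΔX 2.0000 tΔY 1.1547
    t=0.6582 [y] (2,4)
    t=1.3800 [x] (1,4)
    t=1.8129 [y] (1,3)
    t=2.9676 [y] (1,2)
    t=3.3800 [x] (0,2) — stop
  → r_3 = 3.3800

ranges = [2.8059, 1.9514, 3.3800]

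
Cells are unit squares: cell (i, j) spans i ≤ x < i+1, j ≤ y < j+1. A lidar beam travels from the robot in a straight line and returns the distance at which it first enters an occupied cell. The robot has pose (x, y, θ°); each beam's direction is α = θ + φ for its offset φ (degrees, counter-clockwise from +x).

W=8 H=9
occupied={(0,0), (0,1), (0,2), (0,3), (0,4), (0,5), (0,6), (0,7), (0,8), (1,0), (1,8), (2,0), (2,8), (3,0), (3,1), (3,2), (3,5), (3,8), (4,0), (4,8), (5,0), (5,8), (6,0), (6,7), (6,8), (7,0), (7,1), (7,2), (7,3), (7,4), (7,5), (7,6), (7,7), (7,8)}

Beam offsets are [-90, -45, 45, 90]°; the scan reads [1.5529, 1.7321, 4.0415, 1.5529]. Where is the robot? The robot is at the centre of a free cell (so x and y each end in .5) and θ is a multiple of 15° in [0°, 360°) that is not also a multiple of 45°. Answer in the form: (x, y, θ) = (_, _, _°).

(x, y, θ) = (5.5, 1.5, 75°)

Candidates: 38 free-cell centres × 16 headings = 608 poses. Raycast each; keep the one whose scan matches to 4 dp.
  (1.5, 1.5, 15°): beam 1 = 0.5176 ≠ 1.5529 ✗
  (1.5, 6.5, 285°): beam 1 = 0.5176 ≠ 1.5529 ✗
  (4.5, 1.5, 60°): beam 1 = 1.0000 ≠ 1.5529 ✗
  …
  (5.5, 1.5, 75°): r_1=1.5529, r_2=1.7321, r_3=4.0415, r_4=1.5529 — all match ✓
No second candidate reproduces the full scan.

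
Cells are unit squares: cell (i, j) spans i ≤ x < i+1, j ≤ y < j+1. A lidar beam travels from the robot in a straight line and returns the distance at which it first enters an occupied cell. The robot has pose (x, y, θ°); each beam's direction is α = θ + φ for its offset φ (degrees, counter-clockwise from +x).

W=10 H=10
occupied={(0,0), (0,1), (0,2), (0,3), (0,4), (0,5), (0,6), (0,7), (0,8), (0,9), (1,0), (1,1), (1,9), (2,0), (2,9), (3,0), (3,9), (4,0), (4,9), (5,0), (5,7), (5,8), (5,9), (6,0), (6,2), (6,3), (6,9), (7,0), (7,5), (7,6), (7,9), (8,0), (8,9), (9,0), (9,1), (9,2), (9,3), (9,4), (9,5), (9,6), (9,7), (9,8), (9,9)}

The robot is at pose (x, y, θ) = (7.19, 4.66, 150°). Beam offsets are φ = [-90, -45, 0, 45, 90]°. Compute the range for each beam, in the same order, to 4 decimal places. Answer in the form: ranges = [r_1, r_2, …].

ranges = [0.3926, 0.3520, 7.1476, 6.4084, 0.7621]

beam 1: φ=-90°, α=60°
  dir = (cos 60°, sin 60°) = (0.5000, 0.8660); from cell (7,4)
  next x-line at t=1.6200, next y-line at t=0.3926; Δt_x=2.0000, Δt_y=1.1547
    y: enter (7,5) at t=0.3926 ← occupied
  → r_1 = 0.3926
beam 2: φ=-45°, α=105°
  dir = (cos 105°, sin 105°) = (-0.2588, 0.9659); from cell (7,4)
  next x-line at t=0.7341, next y-line at t=0.3520; Δt_x=3.8637, Δt_y=1.0353
    y: enter (7,5) at t=0.3520 ← occupied
  → r_2 = 0.3520
beam 3: φ=0°, α=150°
  dir = (cos 150°, sin 150°) = (-0.8660, 0.5000); from cell (7,4)
  next x-line at t=0.2194, next y-line at t=0.6800; Δt_x=1.1547, Δt_y=2.0000
    x: enter (6,4) at t=0.2194
    y: enter (6,5) at t=0.6800
    x: enter (5,5) at t=1.3741
    x: enter (4,5) at t=2.5288
    y: enter (4,6) at t=2.6800
    x: enter (3,6) at t=3.6835
    y: enter (3,7) at t=4.6800
    x: enter (2,7) at t=4.8382
    x: enter (1,7) at t=5.9929
    y: enter (1,8) at t=6.6800
    x: enter (0,8) at t=7.1476 ← occupied
  → r_3 = 7.1476
beam 4: φ=45°, α=195°
  dir = (cos 195°, sin 195°) = (-0.9659, -0.2588); from cell (7,4)
  next x-line at t=0.1967, next y-line at t=2.5500; Δt_x=1.0353, Δt_y=3.8637
    x: enter (6,4) at t=0.1967
    x: enter (5,4) at t=1.2320
    x: enter (4,4) at t=2.2673
    y: enter (4,3) at t=2.5500
    x: enter (3,3) at t=3.3025
    x: enter (2,3) at t=4.3378
    x: enter (1,3) at t=5.3731
    x: enter (0,3) at t=6.4084 ← occupied
  → r_4 = 6.4084
beam 5: φ=90°, α=240°
  dir = (cos 240°, sin 240°) = (-0.5000, -0.8660); from cell (7,4)
  next x-line at t=0.3800, next y-line at t=0.7621; Δt_x=2.0000, Δt_y=1.1547
    x: enter (6,4) at t=0.3800
    y: enter (6,3) at t=0.7621 ← occupied
  → r_5 = 0.7621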